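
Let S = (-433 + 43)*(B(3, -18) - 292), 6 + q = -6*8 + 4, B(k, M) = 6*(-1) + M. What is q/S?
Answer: -5/12324 ≈ -0.00040571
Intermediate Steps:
B(k, M) = -6 + M
q = -50 (q = -6 + (-6*8 + 4) = -6 + (-48 + 4) = -6 - 44 = -50)
S = 123240 (S = (-433 + 43)*((-6 - 18) - 292) = -390*(-24 - 292) = -390*(-316) = 123240)
q/S = -50/123240 = -50*1/123240 = -5/12324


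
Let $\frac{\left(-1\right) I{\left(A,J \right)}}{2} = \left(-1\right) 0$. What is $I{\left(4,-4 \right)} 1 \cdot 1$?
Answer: $0$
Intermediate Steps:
$I{\left(A,J \right)} = 0$ ($I{\left(A,J \right)} = - 2 \left(\left(-1\right) 0\right) = \left(-2\right) 0 = 0$)
$I{\left(4,-4 \right)} 1 \cdot 1 = 0 \cdot 1 \cdot 1 = 0 \cdot 1 = 0$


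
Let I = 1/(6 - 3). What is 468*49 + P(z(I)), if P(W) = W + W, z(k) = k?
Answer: 68798/3 ≈ 22933.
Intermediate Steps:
I = 1/3 ≈ 0.33333
P(W) = 2*W
468*49 + P(z(I)) = 468*49 + 2*(1/3) = 22932 + 2/3 = 68798/3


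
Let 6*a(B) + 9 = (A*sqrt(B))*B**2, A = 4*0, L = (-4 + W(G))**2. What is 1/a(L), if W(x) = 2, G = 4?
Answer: -2/3 ≈ -0.66667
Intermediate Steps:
L = 4 (L = (-4 + 2)**2 = (-2)**2 = 4)
A = 0
a(B) = -3/2 (a(B) = -3/2 + ((0*sqrt(B))*B**2)/6 = -3/2 + (0*B**2)/6 = -3/2 + (1/6)*0 = -3/2 + 0 = -3/2)
1/a(L) = 1/(-3/2) = -2/3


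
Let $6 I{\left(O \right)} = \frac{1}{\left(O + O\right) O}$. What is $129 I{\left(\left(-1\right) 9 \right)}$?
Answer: $\frac{43}{324} \approx 0.13272$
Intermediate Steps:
$I{\left(O \right)} = \frac{1}{12 O^{2}}$ ($I{\left(O \right)} = \frac{\frac{1}{O + O} \frac{1}{O}}{6} = \frac{\frac{1}{2 O} \frac{1}{O}}{6} = \frac{\frac{1}{2} \frac{1}{O^{2}}}{6} = \frac{1}{12 O^{2}}$)
$129 I{\left(\left(-1\right) 9 \right)} = 129 \frac{1}{12 \cdot 81} = 129 \cdot \frac{1}{12} \cdot \frac{1}{81} = 129 \cdot \frac{1}{972} = \frac{43}{324}$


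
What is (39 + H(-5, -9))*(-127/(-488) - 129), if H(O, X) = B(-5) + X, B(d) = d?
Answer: -1570625/488 ≈ -3218.5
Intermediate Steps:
H(O, X) = -5 + X
(39 + H(-5, -9))*(-127/(-488) - 129) = (39 + (-5 - 9))*(-127/(-488) - 129) = (39 - 14)*(-127*(-1/488) - 129) = 25*(127/488 - 129) = 25*(-62825/488) = -1570625/488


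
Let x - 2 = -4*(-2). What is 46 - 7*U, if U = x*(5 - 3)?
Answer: -94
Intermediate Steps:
x = 10 (x = 2 - 4*(-2) = 2 + 8 = 10)
U = 20 (U = 10*(5 - 3) = 10*2 = 20)
46 - 7*U = 46 - 7*20 = 46 - 140 = -94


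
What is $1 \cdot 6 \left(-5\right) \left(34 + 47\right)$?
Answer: $-2430$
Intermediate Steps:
$1 \cdot 6 \left(-5\right) \left(34 + 47\right) = 6 \left(-5\right) 81 = \left(-30\right) 81 = -2430$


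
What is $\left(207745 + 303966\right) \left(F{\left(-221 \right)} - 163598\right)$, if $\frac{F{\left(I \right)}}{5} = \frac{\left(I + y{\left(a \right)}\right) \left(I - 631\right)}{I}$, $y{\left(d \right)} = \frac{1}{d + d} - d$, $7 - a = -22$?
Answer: $- \frac{552331873895372}{6409} \approx -8.6181 \cdot 10^{10}$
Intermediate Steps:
$a = 29$ ($a = 7 - -22 = 7 + 22 = 29$)
$y{\left(d \right)} = \frac{1}{2 d} - d$
$F{\left(I \right)} = \frac{5 \left(-631 + I\right) \left(- \frac{1681}{58} + I\right)}{I}$ ($F{\left(I \right)} = 5 \frac{\left(I + \left(\frac{1}{2 \cdot 29} - 29\right)\right) \left(I - 631\right)}{I} = 5 \frac{\left(I + \left(\frac{1}{2} \cdot \frac{1}{29} - 29\right)\right) \left(-631 + I\right)}{I} = 5 \frac{\left(I + \left(\frac{1}{58} - 29\right)\right) \left(-631 + I\right)}{I} = 5 \frac{\left(I - \frac{1681}{58}\right) \left(-631 + I\right)}{I} = 5 \frac{\left(- \frac{1681}{58} + I\right) \left(-631 + I\right)}{I} = 5 \frac{\left(-631 + I\right) \left(- \frac{1681}{58} + I\right)}{I} = \frac{5 \left(-631 + I\right) \left(- \frac{1681}{58} + I\right)}{I}$)
$\left(207745 + 303966\right) \left(F{\left(-221 \right)} - 163598\right) = \left(207745 + 303966\right) \left(\left(- \frac{191395}{58} + 5 \left(-221\right) + \frac{5303555}{58 \left(-221\right)}\right) - 163598\right) = 511711 \left(\left(- \frac{191395}{58} - 1105 + \frac{5303555}{58} \left(- \frac{1}{221}\right)\right) - 163598\right) = 511711 \left(\left(- \frac{191395}{58} - 1105 - \frac{5303555}{12818}\right) - 163598\right) = 511711 \left(- \frac{30882870}{6409} - 163598\right) = 511711 \left(- \frac{1079382452}{6409}\right) = - \frac{552331873895372}{6409}$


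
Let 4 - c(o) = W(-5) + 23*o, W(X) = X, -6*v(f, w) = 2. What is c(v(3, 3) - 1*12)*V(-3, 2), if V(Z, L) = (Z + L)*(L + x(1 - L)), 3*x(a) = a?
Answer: -4390/9 ≈ -487.78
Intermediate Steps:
v(f, w) = -⅓ (v(f, w) = -⅙*2 = -⅓)
x(a) = a/3
V(Z, L) = (⅓ + 2*L/3)*(L + Z) (V(Z, L) = (Z + L)*(L + (1 - L)/3) = (L + Z)*(L + (⅓ - L/3)) = (L + Z)*(⅓ + 2*L/3) = (⅓ + 2*L/3)*(L + Z))
c(o) = 9 - 23*o (c(o) = 4 - (-5 + 23*o) = 4 + (5 - 23*o) = 9 - 23*o)
c(v(3, 3) - 1*12)*V(-3, 2) = (9 - 23*(-⅓ - 1*12))*((⅓)*2 + (⅓)*(-3) + (⅔)*2² + (⅔)*2*(-3)) = (9 - 23*(-⅓ - 12))*(⅔ - 1 + (⅔)*4 - 4) = (9 - 23*(-37/3))*(⅔ - 1 + 8/3 - 4) = (9 + 851/3)*(-5/3) = (878/3)*(-5/3) = -4390/9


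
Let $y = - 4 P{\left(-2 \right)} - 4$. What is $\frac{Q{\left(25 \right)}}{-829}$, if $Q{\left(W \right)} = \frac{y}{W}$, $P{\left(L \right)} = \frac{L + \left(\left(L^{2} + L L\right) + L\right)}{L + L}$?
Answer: $0$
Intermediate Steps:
$P{\left(L \right)} = \frac{2 L + 2 L^{2}}{2 L}$ ($P{\left(L \right)} = \frac{L + \left(\left(L^{2} + L^{2}\right) + L\right)}{2 L} = \left(L + \left(2 L^{2} + L\right)\right) \frac{1}{2 L} = \left(L + \left(L + 2 L^{2}\right)\right) \frac{1}{2 L} = \left(2 L + 2 L^{2}\right) \frac{1}{2 L} = \frac{2 L + 2 L^{2}}{2 L}$)
$y = 0$ ($y = - 4 \left(1 - 2\right) - 4 = \left(-4\right) \left(-1\right) - 4 = 4 - 4 = 0$)
$Q{\left(W \right)} = 0$ ($Q{\left(W \right)} = \frac{0}{W} = 0$)
$\frac{Q{\left(25 \right)}}{-829} = \frac{0}{-829} = 0 \left(- \frac{1}{829}\right) = 0$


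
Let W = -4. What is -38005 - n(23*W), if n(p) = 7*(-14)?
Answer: -37907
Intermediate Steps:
n(p) = -98
-38005 - n(23*W) = -38005 - 1*(-98) = -38005 + 98 = -37907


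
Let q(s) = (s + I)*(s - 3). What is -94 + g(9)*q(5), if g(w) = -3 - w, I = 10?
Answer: -454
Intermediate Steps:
q(s) = (-3 + s)*(10 + s) (q(s) = (s + 10)*(s - 3) = (10 + s)*(-3 + s) = (-3 + s)*(10 + s))
-94 + g(9)*q(5) = -94 + (-3 - 1*9)*(-30 + 5² + 7*5) = -94 + (-3 - 9)*(-30 + 25 + 35) = -94 - 12*30 = -94 - 360 = -454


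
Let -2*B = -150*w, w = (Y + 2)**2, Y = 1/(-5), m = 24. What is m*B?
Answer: 5832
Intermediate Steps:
Y = -1/5 ≈ -0.20000
w = 81/25 (w = (-1/5 + 2)**2 = (9/5)**2 = 81/25 ≈ 3.2400)
B = 243 (B = -(-75)*81/25 = -1/2*(-486) = 243)
m*B = 24*243 = 5832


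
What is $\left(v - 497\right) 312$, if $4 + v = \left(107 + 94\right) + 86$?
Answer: $-66768$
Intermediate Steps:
$v = 283$ ($v = -4 + \left(\left(107 + 94\right) + 86\right) = -4 + \left(201 + 86\right) = -4 + 287 = 283$)
$\left(v - 497\right) 312 = \left(283 - 497\right) 312 = \left(-214\right) 312 = -66768$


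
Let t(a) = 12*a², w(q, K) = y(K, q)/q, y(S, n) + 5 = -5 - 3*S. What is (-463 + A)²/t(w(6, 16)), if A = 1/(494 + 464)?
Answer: 590217791427/3087358096 ≈ 191.17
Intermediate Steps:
y(S, n) = -10 - 3*S (y(S, n) = -5 + (-5 - 3*S) = -10 - 3*S)
w(q, K) = (-10 - 3*K)/q
A = 1/958 ≈ 0.0010438
(-463 + A)²/t(w(6, 16)) = (-463 + 1/958)²/((12*((-10 - 3*16)/6)²)) = (-443553/958)²/((12*((-10 - 48)/6)²)) = 196739263809/(917764*((12*((⅙)*(-58))²))) = 196739263809/(917764*((12*(-29/3)²))) = 196739263809/(917764*((12*(841/9)))) = 196739263809/(917764*(3364/3)) = (196739263809/917764)*(3/3364) = 590217791427/3087358096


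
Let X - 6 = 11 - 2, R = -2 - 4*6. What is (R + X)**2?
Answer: 121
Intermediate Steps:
R = -26 (R = -2 - 24 = -26)
X = 15 (X = 6 + (11 - 2) = 6 + 9 = 15)
(R + X)**2 = (-26 + 15)**2 = (-11)**2 = 121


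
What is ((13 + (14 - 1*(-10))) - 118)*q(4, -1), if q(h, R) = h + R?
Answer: -243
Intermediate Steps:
q(h, R) = R + h
((13 + (14 - 1*(-10))) - 118)*q(4, -1) = ((13 + (14 - 1*(-10))) - 118)*(-1 + 4) = ((13 + (14 + 10)) - 118)*3 = ((13 + 24) - 118)*3 = (37 - 118)*3 = -81*3 = -243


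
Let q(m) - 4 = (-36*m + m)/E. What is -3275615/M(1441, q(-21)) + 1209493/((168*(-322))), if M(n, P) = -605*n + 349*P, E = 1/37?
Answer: -5301904330759/233171233008 ≈ -22.738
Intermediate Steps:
E = 1/37 ≈ 0.027027
q(m) = 4 - 1295*m (q(m) = 4 + (-36*m + m)/(1/37) = 4 - 35*m*37 = 4 - 1295*m)
-3275615/M(1441, q(-21)) + 1209493/((168*(-322))) = -3275615/(-605*1441 + 349*(4 - 1295*(-21))) + 1209493/((168*(-322))) = -3275615/(-871805 + 349*(4 + 27195)) + 1209493/(-54096) = -3275615/(-871805 + 349*27199) + 1209493*(-1/54096) = -3275615/(-871805 + 9492451) - 1209493/54096 = -3275615/8620646 - 1209493/54096 = -5301904330759/233171233008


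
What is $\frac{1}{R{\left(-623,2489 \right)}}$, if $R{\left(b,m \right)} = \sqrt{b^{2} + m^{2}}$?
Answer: $\frac{\sqrt{263330}}{1316650} \approx 0.00038974$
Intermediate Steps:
$\frac{1}{R{\left(-623,2489 \right)}} = \frac{1}{\sqrt{\left(-623\right)^{2} + 2489^{2}}} = \frac{1}{\sqrt{388129 + 6195121}} = \frac{1}{\sqrt{6583250}} = \frac{1}{5 \sqrt{263330}} = \frac{\sqrt{263330}}{1316650}$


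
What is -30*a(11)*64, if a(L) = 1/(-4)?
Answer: 480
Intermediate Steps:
a(L) = -1/4
-30*a(11)*64 = -30*(-1/4)*64 = (15/2)*64 = 480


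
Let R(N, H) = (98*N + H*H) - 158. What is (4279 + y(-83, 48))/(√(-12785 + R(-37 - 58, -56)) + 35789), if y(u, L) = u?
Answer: 75085322/640435819 - 2098*I*√19117/640435819 ≈ 0.11724 - 0.00045294*I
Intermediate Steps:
R(N, H) = -158 + H² + 98*N (R(N, H) = (98*N + H²) - 158 = (H² + 98*N) - 158 = -158 + H² + 98*N)
(4279 + y(-83, 48))/(√(-12785 + R(-37 - 58, -56)) + 35789) = (4279 - 83)/(√(-12785 + (-158 + (-56)² + 98*(-37 - 58))) + 35789) = 4196/(√(-12785 + (-158 + 3136 + 98*(-95))) + 35789) = 4196/(√(-12785 + (-158 + 3136 - 9310)) + 35789) = 4196/(√(-12785 - 6332) + 35789) = 4196/(√(-19117) + 35789) = 4196/(I*√19117 + 35789) = 4196/(35789 + I*√19117)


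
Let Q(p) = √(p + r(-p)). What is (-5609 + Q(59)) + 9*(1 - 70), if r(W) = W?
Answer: -6230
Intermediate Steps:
Q(p) = 0 (Q(p) = √(p - p) = √0 = 0)
(-5609 + Q(59)) + 9*(1 - 70) = (-5609 + 0) + 9*(1 - 70) = -5609 + 9*(-69) = -5609 - 621 = -6230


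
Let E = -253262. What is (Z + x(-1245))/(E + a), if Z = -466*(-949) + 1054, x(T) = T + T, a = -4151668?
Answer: -220399/2202465 ≈ -0.10007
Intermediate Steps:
x(T) = 2*T
Z = 443288 (Z = 442234 + 1054 = 443288)
(Z + x(-1245))/(E + a) = (443288 + 2*(-1245))/(-253262 - 4151668) = (443288 - 2490)/(-4404930) = 440798*(-1/4404930) = -220399/2202465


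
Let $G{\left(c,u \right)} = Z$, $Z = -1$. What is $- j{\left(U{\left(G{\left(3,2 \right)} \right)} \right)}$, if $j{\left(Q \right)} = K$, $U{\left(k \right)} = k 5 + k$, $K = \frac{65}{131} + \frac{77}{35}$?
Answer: $- \frac{1766}{655} \approx -2.6962$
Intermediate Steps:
$K = \frac{1766}{655}$ ($K = 65 \cdot \frac{1}{131} + 77 \cdot \frac{1}{35} = \frac{65}{131} + \frac{11}{5} = \frac{1766}{655} \approx 2.6962$)
$G{\left(c,u \right)} = -1$
$U{\left(k \right)} = 6 k$ ($U{\left(k \right)} = 5 k + k = 6 k$)
$j{\left(Q \right)} = \frac{1766}{655}$
$- j{\left(U{\left(G{\left(3,2 \right)} \right)} \right)} = \left(-1\right) \frac{1766}{655} = - \frac{1766}{655}$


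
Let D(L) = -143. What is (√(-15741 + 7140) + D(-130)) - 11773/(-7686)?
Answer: -17825/126 + I*√8601 ≈ -141.47 + 92.742*I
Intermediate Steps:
(√(-15741 + 7140) + D(-130)) - 11773/(-7686) = (√(-15741 + 7140) - 143) - 11773/(-7686) = (√(-8601) - 143) - 11773*(-1/7686) = (I*√8601 - 143) + 193/126 = (-143 + I*√8601) + 193/126 = -17825/126 + I*√8601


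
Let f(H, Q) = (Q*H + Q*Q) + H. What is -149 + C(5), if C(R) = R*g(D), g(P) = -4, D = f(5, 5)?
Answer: -169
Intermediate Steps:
f(H, Q) = H + Q² + H*Q (f(H, Q) = (H*Q + Q²) + H = (Q² + H*Q) + H = H + Q² + H*Q)
D = 55 (D = 5 + 5² + 5*5 = 5 + 25 + 25 = 55)
C(R) = -4*R (C(R) = R*(-4) = -4*R)
-149 + C(5) = -149 - 4*5 = -149 - 20 = -169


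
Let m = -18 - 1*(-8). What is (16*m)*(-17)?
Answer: 2720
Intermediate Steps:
m = -10 (m = -18 + 8 = -10)
(16*m)*(-17) = (16*(-10))*(-17) = -160*(-17) = 2720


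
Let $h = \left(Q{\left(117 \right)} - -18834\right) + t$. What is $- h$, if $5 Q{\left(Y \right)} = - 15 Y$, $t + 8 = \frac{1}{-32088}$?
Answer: $- \frac{592825799}{32088} \approx -18475.0$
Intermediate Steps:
$t = - \frac{256705}{32088}$ ($t = -8 + \frac{1}{-32088} = -8 - \frac{1}{32088} = - \frac{256705}{32088} \approx -8.0$)
$Q{\left(Y \right)} = - 3 Y$ ($Q{\left(Y \right)} = \frac{\left(-15\right) Y}{5} = - 3 Y$)
$h = \frac{592825799}{32088}$ ($h = \left(\left(-3\right) 117 - -18834\right) - \frac{256705}{32088} = \left(-351 + 18834\right) - \frac{256705}{32088} = 18483 - \frac{256705}{32088} = \frac{592825799}{32088} \approx 18475.0$)
$- h = \left(-1\right) \frac{592825799}{32088} = - \frac{592825799}{32088}$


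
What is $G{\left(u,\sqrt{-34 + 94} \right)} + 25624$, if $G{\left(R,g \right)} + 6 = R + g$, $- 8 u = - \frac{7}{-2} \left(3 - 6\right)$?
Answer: $\frac{409909}{16} + 2 \sqrt{15} \approx 25627.0$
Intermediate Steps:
$u = \frac{21}{16}$ ($u = - \frac{- \frac{7}{-2} \left(3 - 6\right)}{8} = - \frac{\left(-7\right) \left(- \frac{1}{2}\right) \left(-3\right)}{8} = - \frac{\frac{7}{2} \left(-3\right)}{8} = \left(- \frac{1}{8}\right) \left(- \frac{21}{2}\right) = \frac{21}{16} \approx 1.3125$)
$G{\left(R,g \right)} = -6 + R + g$ ($G{\left(R,g \right)} = -6 + \left(R + g\right) = -6 + R + g$)
$G{\left(u,\sqrt{-34 + 94} \right)} + 25624 = \left(-6 + \frac{21}{16} + \sqrt{-34 + 94}\right) + 25624 = \left(-6 + \frac{21}{16} + \sqrt{60}\right) + 25624 = \left(-6 + \frac{21}{16} + 2 \sqrt{15}\right) + 25624 = \left(- \frac{75}{16} + 2 \sqrt{15}\right) + 25624 = \frac{409909}{16} + 2 \sqrt{15}$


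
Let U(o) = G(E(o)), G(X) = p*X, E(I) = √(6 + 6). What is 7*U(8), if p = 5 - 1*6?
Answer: -14*√3 ≈ -24.249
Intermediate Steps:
E(I) = 2*√3 (E(I) = √12 = 2*√3)
p = -1 (p = 5 - 6 = -1)
G(X) = -X
U(o) = -2*√3
7*U(8) = 7*(-2*√3) = -14*√3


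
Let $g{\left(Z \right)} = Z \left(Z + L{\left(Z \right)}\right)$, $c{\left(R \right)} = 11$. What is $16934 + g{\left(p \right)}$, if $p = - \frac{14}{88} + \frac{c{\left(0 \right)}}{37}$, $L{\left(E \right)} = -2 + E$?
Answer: $\frac{22440485653}{1325192} \approx 16934.0$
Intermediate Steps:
$p = \frac{225}{1628}$ ($p = - \frac{14}{88} + \frac{11}{37} = \left(-14\right) \frac{1}{88} + 11 \cdot \frac{1}{37} = - \frac{7}{44} + \frac{11}{37} = \frac{225}{1628} \approx 0.13821$)
$g{\left(Z \right)} = Z \left(-2 + 2 Z\right)$ ($g{\left(Z \right)} = Z \left(Z + \left(-2 + Z\right)\right) = Z \left(-2 + 2 Z\right)$)
$16934 + g{\left(p \right)} = 16934 + 2 \cdot \frac{225}{1628} \left(-1 + \frac{225}{1628}\right) = 16934 + 2 \cdot \frac{225}{1628} \left(- \frac{1403}{1628}\right) = 16934 - \frac{315675}{1325192} = \frac{22440485653}{1325192}$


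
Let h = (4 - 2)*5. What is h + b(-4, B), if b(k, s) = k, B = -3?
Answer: 6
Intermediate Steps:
h = 10 (h = 2*5 = 10)
h + b(-4, B) = 10 - 4 = 6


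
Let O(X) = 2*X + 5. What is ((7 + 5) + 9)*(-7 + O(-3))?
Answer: -168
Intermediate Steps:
O(X) = 5 + 2*X
((7 + 5) + 9)*(-7 + O(-3)) = ((7 + 5) + 9)*(-7 + (5 + 2*(-3))) = (12 + 9)*(-7 + (5 - 6)) = 21*(-7 - 1) = 21*(-8) = -168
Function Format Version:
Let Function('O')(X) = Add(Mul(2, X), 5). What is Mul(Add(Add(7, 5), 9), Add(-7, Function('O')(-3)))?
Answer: -168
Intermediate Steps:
Function('O')(X) = Add(5, Mul(2, X))
Mul(Add(Add(7, 5), 9), Add(-7, Function('O')(-3))) = Mul(Add(Add(7, 5), 9), Add(-7, Add(5, Mul(2, -3)))) = Mul(Add(12, 9), Add(-7, Add(5, -6))) = Mul(21, Add(-7, -1)) = Mul(21, -8) = -168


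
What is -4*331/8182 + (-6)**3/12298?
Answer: -4512466/25155559 ≈ -0.17938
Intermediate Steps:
-4*331/8182 + (-6)**3/12298 = -1324*1/8182 - 216*1/12298 = -662/4091 - 108/6149 = -4512466/25155559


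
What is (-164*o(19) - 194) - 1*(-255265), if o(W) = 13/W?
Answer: 4844217/19 ≈ 2.5496e+5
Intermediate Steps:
(-164*o(19) - 194) - 1*(-255265) = (-2132/19 - 194) - 1*(-255265) = (-2132/19 - 194) + 255265 = -5818/19 + 255265 = 4844217/19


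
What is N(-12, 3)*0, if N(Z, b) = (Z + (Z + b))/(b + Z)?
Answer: 0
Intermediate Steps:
N(Z, b) = (b + 2*Z)/(Z + b)
N(-12, 3)*0 = ((3 + 2*(-12))/(-12 + 3))*0 = ((3 - 24)/(-9))*0 = -⅑*(-21)*0 = (7/3)*0 = 0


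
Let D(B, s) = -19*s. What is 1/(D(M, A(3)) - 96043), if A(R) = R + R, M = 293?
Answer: -1/96157 ≈ -1.0400e-5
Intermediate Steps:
A(R) = 2*R
1/(D(M, A(3)) - 96043) = 1/(-38*3 - 96043) = 1/(-19*6 - 96043) = 1/(-114 - 96043) = 1/(-96157) = -1/96157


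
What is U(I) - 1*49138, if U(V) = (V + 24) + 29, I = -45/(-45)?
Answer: -49084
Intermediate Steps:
I = 1 (I = -45*(-1/45) = 1)
U(V) = 53 + V (U(V) = (24 + V) + 29 = 53 + V)
U(I) - 1*49138 = (53 + 1) - 1*49138 = 54 - 49138 = -49084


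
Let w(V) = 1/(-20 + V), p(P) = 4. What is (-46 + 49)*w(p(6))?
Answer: -3/16 ≈ -0.18750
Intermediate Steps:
(-46 + 49)*w(p(6)) = (-46 + 49)/(-20 + 4) = 3/(-16) = 3*(-1/16) = -3/16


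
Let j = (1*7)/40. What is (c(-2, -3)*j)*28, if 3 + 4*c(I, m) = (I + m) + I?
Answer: -49/4 ≈ -12.250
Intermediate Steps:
c(I, m) = -¾ + I/2 + m/4 (c(I, m) = -¾ + ((I + m) + I)/4 = -¾ + (m + 2*I)/4 = -¾ + (I/2 + m/4) = -¾ + I/2 + m/4)
j = 7/40 (j = 7*(1/40) = 7/40 ≈ 0.17500)
(c(-2, -3)*j)*28 = ((-¾ + (½)*(-2) + (¼)*(-3))*(7/40))*28 = ((-¾ - 1 - ¾)*(7/40))*28 = -5/2*7/40*28 = -7/16*28 = -49/4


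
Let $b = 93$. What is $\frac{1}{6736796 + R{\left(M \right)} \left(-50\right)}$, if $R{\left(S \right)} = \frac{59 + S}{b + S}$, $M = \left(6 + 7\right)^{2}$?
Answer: $\frac{131}{882514576} \approx 1.4844 \cdot 10^{-7}$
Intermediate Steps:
$M = 169$ ($M = 13^{2} = 169$)
$R{\left(S \right)} = \frac{59 + S}{93 + S}$
$\frac{1}{6736796 + R{\left(M \right)} \left(-50\right)} = \frac{1}{6736796 + \frac{59 + 169}{93 + 169} \left(-50\right)} = \frac{1}{6736796 + \frac{1}{262} \cdot 228 \left(-50\right)} = \frac{1}{6736796 + \frac{114}{131} \left(-50\right)} = \frac{1}{6736796 - \frac{5700}{131}} = \frac{1}{\frac{882514576}{131}} = \frac{131}{882514576}$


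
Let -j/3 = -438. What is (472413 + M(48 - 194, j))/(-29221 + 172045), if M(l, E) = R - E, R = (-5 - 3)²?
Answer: 42833/12984 ≈ 3.2989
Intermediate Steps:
j = 1314 (j = -3*(-438) = 1314)
R = 64 (R = (-8)² = 64)
M(l, E) = 64 - E
(472413 + M(48 - 194, j))/(-29221 + 172045) = (472413 + (64 - 1*1314))/(-29221 + 172045) = (472413 + (64 - 1314))/142824 = (472413 - 1250)*(1/142824) = 471163*(1/142824) = 42833/12984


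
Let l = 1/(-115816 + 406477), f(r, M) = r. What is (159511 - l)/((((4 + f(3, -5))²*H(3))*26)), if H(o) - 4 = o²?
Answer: 23181813385/2406963741 ≈ 9.6311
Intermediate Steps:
l = 1/290661 ≈ 3.4404e-6
H(o) = 4 + o²
(159511 - l)/((((4 + f(3, -5))²*H(3))*26)) = (159511 - 1*1/290661)/((((4 + 3)²*(4 + 3²))*26)) = (159511 - 1/290661)/(((7²*(4 + 9))*26)) = 46363626770/(290661*(((49*13)*26))) = 46363626770/(290661*((637*26))) = (46363626770/290661)/16562 = (46363626770/290661)*(1/16562) = 23181813385/2406963741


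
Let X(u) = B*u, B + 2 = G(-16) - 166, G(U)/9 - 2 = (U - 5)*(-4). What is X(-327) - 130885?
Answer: -329047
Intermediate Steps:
G(U) = 198 - 36*U (G(U) = 18 + 9*((U - 5)*(-4)) = 18 + 9*((-5 + U)*(-4)) = 18 + 9*(20 - 4*U) = 18 + (180 - 36*U) = 198 - 36*U)
B = 606 (B = -2 + ((198 - 36*(-16)) - 166) = -2 + ((198 + 576) - 166) = -2 + (774 - 166) = -2 + 608 = 606)
X(u) = 606*u
X(-327) - 130885 = 606*(-327) - 130885 = -198162 - 130885 = -329047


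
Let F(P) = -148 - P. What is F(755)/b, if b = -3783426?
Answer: 301/1261142 ≈ 0.00023867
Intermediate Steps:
F(755)/b = (-148 - 1*755)/(-3783426) = (-148 - 755)*(-1/3783426) = -903*(-1/3783426) = 301/1261142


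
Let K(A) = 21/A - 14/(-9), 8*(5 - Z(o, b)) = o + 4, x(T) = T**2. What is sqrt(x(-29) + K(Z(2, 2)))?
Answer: sqrt(2204339)/51 ≈ 29.112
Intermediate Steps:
Z(o, b) = 9/2 - o/8 (Z(o, b) = 5 - (o + 4)/8 = 5 - (4 + o)/8 = 5 + (-1/2 - o/8) = 9/2 - o/8)
K(A) = 14/9 + 21/A (K(A) = 21/A - 14*(-1/9) = 21/A + 14/9 = 14/9 + 21/A)
sqrt(x(-29) + K(Z(2, 2))) = sqrt((-29)**2 + (14/9 + 21/(9/2 - 1/8*2))) = sqrt(841 + (14/9 + 21/(9/2 - 1/4))) = sqrt(841 + (14/9 + 21/(17/4))) = sqrt(841 + (14/9 + 21*(4/17))) = sqrt(841 + (14/9 + 84/17)) = sqrt(841 + 994/153) = sqrt(129667/153) = sqrt(2204339)/51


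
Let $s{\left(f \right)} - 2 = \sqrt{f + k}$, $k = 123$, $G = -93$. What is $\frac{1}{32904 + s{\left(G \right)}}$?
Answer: $\frac{16453}{541402403} - \frac{\sqrt{30}}{1082804806} \approx 3.0385 \cdot 10^{-5}$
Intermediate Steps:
$s{\left(f \right)} = 2 + \sqrt{123 + f}$ ($s{\left(f \right)} = 2 + \sqrt{f + 123} = 2 + \sqrt{123 + f}$)
$\frac{1}{32904 + s{\left(G \right)}} = \frac{1}{32904 + \left(2 + \sqrt{123 - 93}\right)} = \frac{1}{32904 + \left(2 + \sqrt{30}\right)} = \frac{1}{32906 + \sqrt{30}}$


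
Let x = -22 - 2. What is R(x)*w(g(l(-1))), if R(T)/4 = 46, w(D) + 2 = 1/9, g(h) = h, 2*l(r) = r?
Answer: -3128/9 ≈ -347.56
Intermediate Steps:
x = -24
l(r) = r/2
w(D) = -17/9 (w(D) = -2 + 1/9 = -2 + ⅑ = -17/9)
R(T) = 184 (R(T) = 4*46 = 184)
R(x)*w(g(l(-1))) = 184*(-17/9) = -3128/9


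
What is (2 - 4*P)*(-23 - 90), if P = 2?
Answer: 678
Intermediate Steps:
(2 - 4*P)*(-23 - 90) = (2 - 4*2)*(-23 - 90) = (2 - 8)*(-113) = -6*(-113) = 678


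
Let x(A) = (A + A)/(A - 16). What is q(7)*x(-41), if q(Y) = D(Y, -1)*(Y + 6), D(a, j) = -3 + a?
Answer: 4264/57 ≈ 74.807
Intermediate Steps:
x(A) = 2*A/(-16 + A) (x(A) = (2*A)/(-16 + A) = 2*A/(-16 + A))
q(Y) = (-3 + Y)*(6 + Y) (q(Y) = (-3 + Y)*(Y + 6) = (-3 + Y)*(6 + Y))
q(7)*x(-41) = ((-3 + 7)*(6 + 7))*(2*(-41)/(-16 - 41)) = (4*13)*(2*(-41)/(-57)) = 52*(2*(-41)*(-1/57)) = 52*(82/57) = 4264/57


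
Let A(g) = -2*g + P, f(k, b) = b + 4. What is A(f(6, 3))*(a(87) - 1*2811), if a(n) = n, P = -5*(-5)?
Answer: -29964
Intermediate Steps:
P = 25
f(k, b) = 4 + b
A(g) = 25 - 2*g (A(g) = -2*g + 25 = 25 - 2*g)
A(f(6, 3))*(a(87) - 1*2811) = (25 - 2*(4 + 3))*(87 - 1*2811) = (25 - 2*7)*(87 - 2811) = (25 - 14)*(-2724) = 11*(-2724) = -29964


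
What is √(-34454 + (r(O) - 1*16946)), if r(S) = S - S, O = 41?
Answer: 10*I*√514 ≈ 226.72*I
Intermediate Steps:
r(S) = 0
√(-34454 + (r(O) - 1*16946)) = √(-34454 + (0 - 1*16946)) = √(-34454 + (0 - 16946)) = √(-34454 - 16946) = √(-51400) = 10*I*√514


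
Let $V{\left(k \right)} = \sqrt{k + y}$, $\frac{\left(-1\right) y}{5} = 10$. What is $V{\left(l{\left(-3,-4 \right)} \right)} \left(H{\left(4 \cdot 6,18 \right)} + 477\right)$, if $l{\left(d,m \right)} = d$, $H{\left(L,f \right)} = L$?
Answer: $501 i \sqrt{53} \approx 3647.3 i$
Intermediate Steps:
$y = -50$ ($y = \left(-5\right) 10 = -50$)
$V{\left(k \right)} = \sqrt{-50 + k}$ ($V{\left(k \right)} = \sqrt{k - 50} = \sqrt{-50 + k}$)
$V{\left(l{\left(-3,-4 \right)} \right)} \left(H{\left(4 \cdot 6,18 \right)} + 477\right) = \sqrt{-50 - 3} \left(4 \cdot 6 + 477\right) = \sqrt{-53} \left(24 + 477\right) = i \sqrt{53} \cdot 501 = 501 i \sqrt{53}$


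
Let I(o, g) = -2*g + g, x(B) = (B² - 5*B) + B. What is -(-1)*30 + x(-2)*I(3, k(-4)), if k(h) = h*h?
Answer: -162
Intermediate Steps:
k(h) = h²
x(B) = B² - 4*B
I(o, g) = -g
-(-1)*30 + x(-2)*I(3, k(-4)) = -(-1)*30 + (-2*(-4 - 2))*(-1*(-4)²) = -1*(-30) + (-2*(-6))*(-1*16) = 30 + 12*(-16) = 30 - 192 = -162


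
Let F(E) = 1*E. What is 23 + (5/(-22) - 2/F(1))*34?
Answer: -580/11 ≈ -52.727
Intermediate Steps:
F(E) = E
23 + (5/(-22) - 2/F(1))*34 = 23 + (5/(-22) - 2/1)*34 = 23 + (5*(-1/22) - 2*1)*34 = 23 + (-5/22 - 2)*34 = 23 - 49/22*34 = 23 - 833/11 = -580/11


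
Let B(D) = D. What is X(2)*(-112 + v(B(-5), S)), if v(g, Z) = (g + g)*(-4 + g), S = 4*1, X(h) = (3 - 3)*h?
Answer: 0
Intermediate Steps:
X(h) = 0 (X(h) = 0*h = 0)
S = 4
v(g, Z) = 2*g*(-4 + g) (v(g, Z) = (2*g)*(-4 + g) = 2*g*(-4 + g))
X(2)*(-112 + v(B(-5), S)) = 0*(-112 + 2*(-5)*(-4 - 5)) = 0*(-112 + 2*(-5)*(-9)) = 0*(-112 + 90) = 0*(-22) = 0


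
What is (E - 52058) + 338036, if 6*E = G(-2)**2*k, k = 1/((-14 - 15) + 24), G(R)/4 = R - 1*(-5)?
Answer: 1429866/5 ≈ 2.8597e+5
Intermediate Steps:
G(R) = 20 + 4*R (G(R) = 4*(R - 1*(-5)) = 4*(R + 5) = 4*(5 + R) = 20 + 4*R)
k = -1/5 (k = 1/(-29 + 24) = 1/(-5) = -1/5 ≈ -0.20000)
E = -24/5 (E = ((20 + 4*(-2))**2*(-1/5))/6 = ((20 - 8)**2*(-1/5))/6 = (12**2*(-1/5))/6 = (144*(-1/5))/6 = (1/6)*(-144/5) = -24/5 ≈ -4.8000)
(E - 52058) + 338036 = (-24/5 - 52058) + 338036 = -260314/5 + 338036 = 1429866/5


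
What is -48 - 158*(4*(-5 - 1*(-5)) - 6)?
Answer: 900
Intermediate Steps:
-48 - 158*(4*(-5 - 1*(-5)) - 6) = -48 - 158*(4*(-5 + 5) - 6) = -48 - 158*(4*0 - 6) = -48 - 158*(0 - 6) = -48 - 158*(-6) = -48 + 948 = 900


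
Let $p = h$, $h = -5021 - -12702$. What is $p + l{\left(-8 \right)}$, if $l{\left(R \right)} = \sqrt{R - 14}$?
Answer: $7681 + i \sqrt{22} \approx 7681.0 + 4.6904 i$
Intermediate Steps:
$h = 7681$ ($h = -5021 + 12702 = 7681$)
$l{\left(R \right)} = \sqrt{-14 + R}$
$p = 7681$
$p + l{\left(-8 \right)} = 7681 + \sqrt{-14 - 8} = 7681 + \sqrt{-22} = 7681 + i \sqrt{22}$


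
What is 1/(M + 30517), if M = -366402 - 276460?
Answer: -1/612345 ≈ -1.6331e-6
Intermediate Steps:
M = -642862
1/(M + 30517) = 1/(-642862 + 30517) = 1/(-612345) = -1/612345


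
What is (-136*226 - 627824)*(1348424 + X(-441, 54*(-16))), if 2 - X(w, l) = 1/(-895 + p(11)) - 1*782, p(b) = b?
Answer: -196366107090720/221 ≈ -8.8853e+11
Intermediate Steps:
X(w, l) = 693057/884 (X(w, l) = 2 - (1/(-895 + 11) - 1*782) = 2 - (1/(-884) - 782) = 2 - (-1/884 - 782) = 2 - 1*(-691289/884) = 2 + 691289/884 = 693057/884)
(-136*226 - 627824)*(1348424 + X(-441, 54*(-16))) = (-136*226 - 627824)*(1348424 + 693057/884) = (-30736 - 627824)*(1192699873/884) = -658560*1192699873/884 = -196366107090720/221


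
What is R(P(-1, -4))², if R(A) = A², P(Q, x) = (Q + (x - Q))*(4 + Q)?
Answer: 20736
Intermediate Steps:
P(Q, x) = x*(4 + Q)
R(P(-1, -4))² = ((-4*(4 - 1))²)² = ((-4*3)²)² = ((-12)²)² = 144² = 20736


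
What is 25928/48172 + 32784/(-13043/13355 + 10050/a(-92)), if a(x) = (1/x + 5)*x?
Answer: -806434018033702/562827545647 ≈ -1432.8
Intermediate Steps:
a(x) = x*(5 + 1/x) (a(x) = (5 + 1/x)*x = x*(5 + 1/x))
25928/48172 + 32784/(-13043/13355 + 10050/a(-92)) = 25928/48172 + 32784/(-13043/13355 + 10050/(1 + 5*(-92))) = 25928*(1/48172) + 32784/(-13043*1/13355 + 10050/(1 - 460)) = 6482/12043 + 32784/(-13043/13355 + 10050/(-459)) = 6482/12043 + 32784/(-13043/13355 + 10050*(-1/459)) = 6482/12043 + 32784/(-13043/13355 - 3350/153) = 6482/12043 + 32784/(-46734829/2043315) = 6482/12043 + 32784*(-2043315/46734829) = 6482/12043 - 66988038960/46734829 = -806434018033702/562827545647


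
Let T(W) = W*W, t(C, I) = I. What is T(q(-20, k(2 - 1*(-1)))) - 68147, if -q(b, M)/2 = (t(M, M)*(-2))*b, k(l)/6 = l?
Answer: 2005453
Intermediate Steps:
k(l) = 6*l
q(b, M) = 4*M*b (q(b, M) = -2*M*(-2)*b = -2*(-2*M)*b = -(-4)*M*b = 4*M*b)
T(W) = W²
T(q(-20, k(2 - 1*(-1)))) - 68147 = (4*(6*(2 - 1*(-1)))*(-20))² - 68147 = (4*(6*(2 + 1))*(-20))² - 68147 = (4*(6*3)*(-20))² - 68147 = (4*18*(-20))² - 68147 = (-1440)² - 68147 = 2073600 - 68147 = 2005453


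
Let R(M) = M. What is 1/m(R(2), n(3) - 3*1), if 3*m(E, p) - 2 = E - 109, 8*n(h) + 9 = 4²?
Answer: -1/35 ≈ -0.028571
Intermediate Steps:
n(h) = 7/8 (n(h) = -9/8 + (⅛)*4² = -9/8 + (⅛)*16 = -9/8 + 2 = 7/8)
m(E, p) = -107/3 + E/3 (m(E, p) = ⅔ + (E - 109)/3 = ⅔ + (-109 + E)/3 = ⅔ + (-109/3 + E/3) = -107/3 + E/3)
1/m(R(2), n(3) - 3*1) = 1/(-107/3 + (⅓)*2) = 1/(-107/3 + ⅔) = 1/(-35) = -1/35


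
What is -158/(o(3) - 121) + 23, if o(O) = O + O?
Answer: 2803/115 ≈ 24.374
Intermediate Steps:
o(O) = 2*O
-158/(o(3) - 121) + 23 = -158/(2*3 - 121) + 23 = -158/(6 - 121) + 23 = -158/(-115) + 23 = -158*(-1/115) + 23 = 158/115 + 23 = 2803/115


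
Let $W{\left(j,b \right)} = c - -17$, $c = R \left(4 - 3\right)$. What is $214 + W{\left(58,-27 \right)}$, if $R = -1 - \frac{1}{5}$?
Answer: $\frac{1149}{5} \approx 229.8$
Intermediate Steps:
$R = - \frac{6}{5}$ ($R = -1 - \frac{1}{5} = - \frac{6}{5} \approx -1.2$)
$c = - \frac{6}{5}$ ($c = - \frac{6 \left(4 - 3\right)}{5} = \left(- \frac{6}{5}\right) 1 = - \frac{6}{5} \approx -1.2$)
$W{\left(j,b \right)} = \frac{79}{5}$ ($W{\left(j,b \right)} = - \frac{6}{5} - -17 = - \frac{6}{5} + 17 = \frac{79}{5}$)
$214 + W{\left(58,-27 \right)} = 214 + \frac{79}{5} = \frac{1149}{5}$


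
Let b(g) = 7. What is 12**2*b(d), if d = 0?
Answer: 1008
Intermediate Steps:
12**2*b(d) = 12**2*7 = 144*7 = 1008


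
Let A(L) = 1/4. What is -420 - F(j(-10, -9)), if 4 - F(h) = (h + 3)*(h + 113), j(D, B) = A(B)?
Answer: -895/16 ≈ -55.938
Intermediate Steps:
A(L) = ¼
j(D, B) = ¼
F(h) = 4 - (3 + h)*(113 + h) (F(h) = 4 - (h + 3)*(h + 113) = 4 - (3 + h)*(113 + h))
-420 - F(j(-10, -9)) = -420 - (-335 - (¼)² - 116*¼) = -420 - (-335 - 1*1/16 - 29) = -420 - (-335 - 1/16 - 29) = -420 - 1*(-5825/16) = -420 + 5825/16 = -895/16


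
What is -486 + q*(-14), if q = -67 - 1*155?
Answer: 2622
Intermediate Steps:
q = -222 (q = -67 - 155 = -222)
-486 + q*(-14) = -486 - 222*(-14) = -486 + 3108 = 2622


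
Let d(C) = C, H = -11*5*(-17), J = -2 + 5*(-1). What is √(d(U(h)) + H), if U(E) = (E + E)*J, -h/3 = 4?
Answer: √1103 ≈ 33.211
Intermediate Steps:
J = -7 (J = -2 - 5 = -7)
h = -12 (h = -3*4 = -12)
H = 935 (H = -55*(-17) = 935)
U(E) = -14*E (U(E) = (E + E)*(-7) = (2*E)*(-7) = -14*E)
√(d(U(h)) + H) = √(-14*(-12) + 935) = √(168 + 935) = √1103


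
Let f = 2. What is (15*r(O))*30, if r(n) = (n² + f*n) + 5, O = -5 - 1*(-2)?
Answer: 3600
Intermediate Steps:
O = -3 (O = -5 + 2 = -3)
r(n) = 5 + n² + 2*n (r(n) = (n² + 2*n) + 5 = 5 + n² + 2*n)
(15*r(O))*30 = (15*(5 + (-3)² + 2*(-3)))*30 = (15*(5 + 9 - 6))*30 = (15*8)*30 = 120*30 = 3600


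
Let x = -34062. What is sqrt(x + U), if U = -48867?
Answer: I*sqrt(82929) ≈ 287.97*I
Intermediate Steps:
sqrt(x + U) = sqrt(-34062 - 48867) = sqrt(-82929) = I*sqrt(82929)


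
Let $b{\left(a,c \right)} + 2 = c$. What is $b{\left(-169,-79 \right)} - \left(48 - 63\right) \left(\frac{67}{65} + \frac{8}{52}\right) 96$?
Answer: $\frac{21123}{13} \approx 1624.8$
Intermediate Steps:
$b{\left(a,c \right)} = -2 + c$
$b{\left(-169,-79 \right)} - \left(48 - 63\right) \left(\frac{67}{65} + \frac{8}{52}\right) 96 = \left(-2 - 79\right) - \left(48 - 63\right) \left(\frac{67}{65} + \frac{8}{52}\right) 96 = -81 - \left(48 - 63\right) \left(67 \cdot \frac{1}{65} + 8 \cdot \frac{1}{52}\right) 96 = -81 - - 15 \left(\frac{67}{65} + \frac{2}{13}\right) 96 = -81 - \left(-15\right) \frac{77}{65} \cdot 96 = -81 - \left(- \frac{231}{13}\right) 96 = -81 - - \frac{22176}{13} = -81 + \frac{22176}{13} = \frac{21123}{13}$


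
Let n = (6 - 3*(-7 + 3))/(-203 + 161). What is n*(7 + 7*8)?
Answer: -27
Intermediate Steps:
n = -3/7 (n = (6 - 3*(-4))/(-42) = (6 + 12)*(-1/42) = 18*(-1/42) = -3/7 ≈ -0.42857)
n*(7 + 7*8) = -3*(7 + 7*8)/7 = -3*(7 + 56)/7 = -3/7*63 = -27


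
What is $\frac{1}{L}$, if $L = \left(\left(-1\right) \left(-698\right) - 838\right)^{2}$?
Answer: $\frac{1}{19600} \approx 5.102 \cdot 10^{-5}$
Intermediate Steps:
$L = 19600$ ($L = \left(698 - 838\right)^{2} = \left(-140\right)^{2} = 19600$)
$\frac{1}{L} = \frac{1}{19600}$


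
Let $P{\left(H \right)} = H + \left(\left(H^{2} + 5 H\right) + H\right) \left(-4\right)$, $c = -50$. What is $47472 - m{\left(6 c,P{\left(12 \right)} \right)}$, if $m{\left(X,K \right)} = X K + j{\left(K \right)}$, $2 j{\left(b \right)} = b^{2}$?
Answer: $-571080$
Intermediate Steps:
$P{\left(H \right)} = - 23 H - 4 H^{2}$ ($P{\left(H \right)} = H + \left(H^{2} + 6 H\right) \left(-4\right) = H - \left(4 H^{2} + 24 H\right) = - 23 H - 4 H^{2}$)
$j{\left(b \right)} = \frac{b^{2}}{2}$
$m{\left(X,K \right)} = \frac{K^{2}}{2} + K X$ ($m{\left(X,K \right)} = X K + \frac{K^{2}}{2} = K X + \frac{K^{2}}{2} = \frac{K^{2}}{2} + K X$)
$47472 - m{\left(6 c,P{\left(12 \right)} \right)} = 47472 - \frac{\left(-1\right) 12 \left(23 + 4 \cdot 12\right) \left(\left(-1\right) 12 \left(23 + 4 \cdot 12\right) + 2 \cdot 6 \left(-50\right)\right)}{2} = 47472 - \frac{\left(-1\right) 12 \left(23 + 48\right) \left(\left(-1\right) 12 \left(23 + 48\right) + 2 \left(-300\right)\right)}{2} = 47472 - \frac{\left(-1\right) 12 \cdot 71 \left(\left(-1\right) 12 \cdot 71 - 600\right)}{2} = 47472 - \frac{1}{2} \left(-852\right) \left(-852 - 600\right) = 47472 - \frac{1}{2} \left(-852\right) \left(-1452\right) = 47472 - 618552 = -571080$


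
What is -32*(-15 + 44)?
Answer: -928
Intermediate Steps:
-32*(-15 + 44) = -32*29 = -928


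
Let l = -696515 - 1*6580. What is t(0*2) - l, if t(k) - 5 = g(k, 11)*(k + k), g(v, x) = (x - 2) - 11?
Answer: 703100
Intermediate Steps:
g(v, x) = -13 + x (g(v, x) = (-2 + x) - 11 = -13 + x)
t(k) = 5 - 4*k (t(k) = 5 + (-13 + 11)*(k + k) = 5 - 4*k)
l = -703095 (l = -696515 - 6580 = -703095)
t(0*2) - l = (5 - 0*2) - 1*(-703095) = (5 - 4*0) + 703095 = (5 + 0) + 703095 = 5 + 703095 = 703100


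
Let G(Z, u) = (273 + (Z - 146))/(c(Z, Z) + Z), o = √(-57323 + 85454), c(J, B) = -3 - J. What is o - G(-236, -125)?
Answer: -109/3 + √28131 ≈ 131.39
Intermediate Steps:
o = √28131 ≈ 167.72
G(Z, u) = -127/3 - Z/3 (G(Z, u) = (273 + (Z - 146))/((-3 - Z) + Z) = (273 + (-146 + Z))/(-3) = (127 + Z)*(-⅓) = -127/3 - Z/3)
o - G(-236, -125) = √28131 - (-127/3 - ⅓*(-236)) = √28131 - (-127/3 + 236/3) = √28131 - 1*109/3 = √28131 - 109/3 = -109/3 + √28131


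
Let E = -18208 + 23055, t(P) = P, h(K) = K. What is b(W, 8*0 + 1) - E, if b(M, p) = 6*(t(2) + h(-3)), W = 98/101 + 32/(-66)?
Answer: -4853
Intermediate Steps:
E = 4847
W = 1618/3333 (W = 98*(1/101) + 32*(-1/66) = 98/101 - 16/33 = 1618/3333 ≈ 0.48545)
b(M, p) = -6 (b(M, p) = 6*(2 - 3) = 6*(-1) = -6)
b(W, 8*0 + 1) - E = -6 - 1*4847 = -6 - 4847 = -4853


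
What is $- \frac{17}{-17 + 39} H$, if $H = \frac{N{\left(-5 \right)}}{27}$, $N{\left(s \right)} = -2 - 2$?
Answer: $\frac{34}{297} \approx 0.11448$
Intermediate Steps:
$N{\left(s \right)} = -4$ ($N{\left(s \right)} = -2 - 2 = -4$)
$H = - \frac{4}{27} \approx -0.14815$
$- \frac{17}{-17 + 39} H = - \frac{17}{-17 + 39} \left(- \frac{4}{27}\right) = - \frac{17}{22} \left(- \frac{4}{27}\right) = \left(-17\right) \frac{1}{22} \left(- \frac{4}{27}\right) = \left(- \frac{17}{22}\right) \left(- \frac{4}{27}\right) = \frac{34}{297}$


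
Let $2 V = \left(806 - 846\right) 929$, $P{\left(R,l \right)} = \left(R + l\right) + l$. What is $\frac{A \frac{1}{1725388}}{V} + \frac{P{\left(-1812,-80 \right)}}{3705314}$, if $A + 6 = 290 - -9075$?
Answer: $- \frac{645433472047}{1212080388916720} \approx -0.0005325$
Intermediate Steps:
$A = 9359$ ($A = -6 + \left(290 - -9075\right) = -6 + \left(290 + 9075\right) = -6 + 9365 = 9359$)
$P{\left(R,l \right)} = R + 2 l$
$V = -18580$ ($V = \frac{\left(806 - 846\right) 929}{2} = \frac{\left(-40\right) 929}{2} = \frac{1}{2} \left(-37160\right) = -18580$)
$\frac{A \frac{1}{1725388}}{V} + \frac{P{\left(-1812,-80 \right)}}{3705314} = \frac{9359 \cdot \frac{1}{1725388}}{-18580} + \frac{-1812 + 2 \left(-80\right)}{3705314} = 9359 \cdot \frac{1}{1725388} \left(- \frac{1}{18580}\right) + \left(-1812 - 160\right) \frac{1}{3705314} = \frac{191}{35212} \left(- \frac{1}{18580}\right) - \frac{986}{1852657} = - \frac{191}{654238960} - \frac{986}{1852657} = - \frac{645433472047}{1212080388916720}$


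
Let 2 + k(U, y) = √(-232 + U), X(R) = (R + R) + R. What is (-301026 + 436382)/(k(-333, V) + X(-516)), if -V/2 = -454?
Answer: -41960360/480613 - 135356*I*√565/2403065 ≈ -87.306 - 1.3389*I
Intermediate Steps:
V = 908 (V = -2*(-454) = 908)
X(R) = 3*R (X(R) = 2*R + R = 3*R)
k(U, y) = -2 + √(-232 + U)
(-301026 + 436382)/(k(-333, V) + X(-516)) = (-301026 + 436382)/((-2 + √(-232 - 333)) + 3*(-516)) = 135356/((-2 + √(-565)) - 1548) = 135356/((-2 + I*√565) - 1548) = 135356/(-1550 + I*√565)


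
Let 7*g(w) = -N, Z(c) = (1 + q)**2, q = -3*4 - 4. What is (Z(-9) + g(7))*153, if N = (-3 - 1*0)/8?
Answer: 1928259/56 ≈ 34433.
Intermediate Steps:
q = -16 (q = -12 - 4 = -16)
Z(c) = 225 (Z(c) = (1 - 16)**2 = (-15)**2 = 225)
N = -3/8 (N = (-3 + 0)*(1/8) = -3*1/8 = -3/8 ≈ -0.37500)
g(w) = 3/56 (g(w) = (-1*(-3/8))/7 = (1/7)*(3/8) = 3/56)
(Z(-9) + g(7))*153 = (225 + 3/56)*153 = (12603/56)*153 = 1928259/56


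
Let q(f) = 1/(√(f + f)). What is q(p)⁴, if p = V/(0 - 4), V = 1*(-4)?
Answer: ¼ ≈ 0.25000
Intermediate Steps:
V = -4
p = 1 (p = -4/(0 - 4) = -4/(-4) = -4*(-¼) = 1)
q(f) = √2/(2*√f) (q(f) = 1/(√(2*f)) = 1/(√2*√f) = √2/(2*√f))
q(p)⁴ = (√2/(2*√1))⁴ = ((½)*√2*1)⁴ = (√2/2)⁴ = ¼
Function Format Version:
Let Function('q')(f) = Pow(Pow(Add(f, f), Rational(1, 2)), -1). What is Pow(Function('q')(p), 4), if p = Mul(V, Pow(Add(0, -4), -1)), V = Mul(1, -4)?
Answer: Rational(1, 4) ≈ 0.25000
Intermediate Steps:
V = -4
p = 1 (p = Mul(-4, Pow(Add(0, -4), -1)) = Mul(-4, Pow(-4, -1)) = Mul(-4, Rational(-1, 4)) = 1)
Function('q')(f) = Mul(Rational(1, 2), Pow(2, Rational(1, 2)), Pow(f, Rational(-1, 2))) (Function('q')(f) = Pow(Pow(Mul(2, f), Rational(1, 2)), -1) = Pow(Mul(Pow(2, Rational(1, 2)), Pow(f, Rational(1, 2))), -1) = Mul(Rational(1, 2), Pow(2, Rational(1, 2)), Pow(f, Rational(-1, 2))))
Pow(Function('q')(p), 4) = Pow(Mul(Rational(1, 2), Pow(2, Rational(1, 2)), Pow(1, Rational(-1, 2))), 4) = Pow(Mul(Rational(1, 2), Pow(2, Rational(1, 2)), 1), 4) = Pow(Mul(Rational(1, 2), Pow(2, Rational(1, 2))), 4) = Rational(1, 4)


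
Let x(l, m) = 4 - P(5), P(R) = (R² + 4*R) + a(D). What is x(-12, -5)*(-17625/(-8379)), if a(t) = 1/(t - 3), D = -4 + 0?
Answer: -1680250/19551 ≈ -85.942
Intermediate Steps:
D = -4
a(t) = 1/(-3 + t)
P(R) = -⅐ + R² + 4*R (P(R) = (R² + 4*R) + 1/(-3 - 4) = (R² + 4*R) + 1/(-7) = (R² + 4*R) - ⅐ = -⅐ + R² + 4*R)
x(l, m) = -286/7 (x(l, m) = 4 - (-⅐ + 5² + 4*5) = 4 - (-⅐ + 25 + 20) = 4 - 1*314/7 = 4 - 314/7 = -286/7)
x(-12, -5)*(-17625/(-8379)) = -(-5040750)/(7*(-8379)) = -(-5040750)*(-1)/(7*8379) = -286/7*5875/2793 = -1680250/19551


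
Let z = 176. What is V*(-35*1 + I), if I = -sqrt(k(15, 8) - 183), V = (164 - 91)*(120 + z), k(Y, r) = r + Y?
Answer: -756280 - 86432*I*sqrt(10) ≈ -7.5628e+5 - 2.7332e+5*I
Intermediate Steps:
k(Y, r) = Y + r
V = 21608 (V = (164 - 91)*(120 + 176) = 73*296 = 21608)
I = -4*I*sqrt(10) (I = -sqrt((15 + 8) - 183) = -sqrt(23 - 183) = -sqrt(-160) = -4*I*sqrt(10) ≈ -12.649*I)
V*(-35*1 + I) = 21608*(-35*1 - 4*I*sqrt(10)) = 21608*(-35 - 4*I*sqrt(10)) = -756280 - 86432*I*sqrt(10)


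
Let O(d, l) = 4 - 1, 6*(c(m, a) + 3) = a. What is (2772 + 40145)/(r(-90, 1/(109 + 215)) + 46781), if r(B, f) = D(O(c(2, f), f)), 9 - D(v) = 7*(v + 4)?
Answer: 42917/46741 ≈ 0.91819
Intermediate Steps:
c(m, a) = -3 + a/6
O(d, l) = 3
D(v) = -19 - 7*v (D(v) = 9 - 7*(v + 4) = 9 - 7*(4 + v) = 9 - (28 + 7*v) = 9 + (-28 - 7*v) = -19 - 7*v)
r(B, f) = -40 (r(B, f) = -19 - 7*3 = -19 - 21 = -40)
(2772 + 40145)/(r(-90, 1/(109 + 215)) + 46781) = (2772 + 40145)/(-40 + 46781) = 42917/46741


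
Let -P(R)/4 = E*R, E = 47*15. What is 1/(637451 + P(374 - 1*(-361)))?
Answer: -1/1435249 ≈ -6.9674e-7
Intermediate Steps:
E = 705
P(R) = -2820*R
1/(637451 + P(374 - 1*(-361))) = 1/(637451 - 2820*(374 - 1*(-361))) = 1/(637451 - 2820*(374 + 361)) = 1/(637451 - 2820*735) = 1/(637451 - 2072700) = 1/(-1435249) = -1/1435249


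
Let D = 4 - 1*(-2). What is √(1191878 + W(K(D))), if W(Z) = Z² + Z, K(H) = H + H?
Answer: √1192034 ≈ 1091.8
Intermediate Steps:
D = 6 (D = 4 + 2 = 6)
K(H) = 2*H
W(Z) = Z + Z²
√(1191878 + W(K(D))) = √(1191878 + (2*6)*(1 + 2*6)) = √(1191878 + 12*(1 + 12)) = √(1191878 + 12*13) = √(1191878 + 156) = √1192034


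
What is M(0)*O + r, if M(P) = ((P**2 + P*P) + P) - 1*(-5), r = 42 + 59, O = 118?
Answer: 691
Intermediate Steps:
r = 101
M(P) = 5 + P + 2*P**2 (M(P) = ((P**2 + P**2) + P) + 5 = (2*P**2 + P) + 5 = (P + 2*P**2) + 5 = 5 + P + 2*P**2)
M(0)*O + r = (5 + 0 + 2*0**2)*118 + 101 = (5 + 0 + 2*0)*118 + 101 = (5 + 0 + 0)*118 + 101 = 5*118 + 101 = 590 + 101 = 691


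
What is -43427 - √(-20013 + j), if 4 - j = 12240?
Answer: -43427 - I*√32249 ≈ -43427.0 - 179.58*I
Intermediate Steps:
j = -12236 (j = 4 - 1*12240 = 4 - 12240 = -12236)
-43427 - √(-20013 + j) = -43427 - √(-20013 - 12236) = -43427 - √(-32249) = -43427 - I*√32249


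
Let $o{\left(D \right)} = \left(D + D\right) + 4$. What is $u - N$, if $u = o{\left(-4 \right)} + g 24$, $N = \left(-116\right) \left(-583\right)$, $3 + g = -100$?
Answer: $-70104$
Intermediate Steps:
$g = -103$ ($g = -3 - 100 = -103$)
$o{\left(D \right)} = 4 + 2 D$ ($o{\left(D \right)} = 2 D + 4 = 4 + 2 D$)
$N = 67628$
$u = -2476$ ($u = \left(4 + 2 \left(-4\right)\right) - 2472 = \left(4 - 8\right) - 2472 = -4 - 2472 = -2476$)
$u - N = -2476 - 67628 = -70104$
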